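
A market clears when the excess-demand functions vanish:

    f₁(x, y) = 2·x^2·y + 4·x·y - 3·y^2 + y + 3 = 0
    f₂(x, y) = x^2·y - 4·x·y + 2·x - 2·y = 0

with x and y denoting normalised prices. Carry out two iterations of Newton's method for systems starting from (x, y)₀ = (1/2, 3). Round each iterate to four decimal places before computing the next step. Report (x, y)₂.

(-0.5178, 0.8493)

At (1/2, 3): F = (-13.5000, -10.2500).
Jacobian J = [[4·x·y + 4·y, 2·x^2 + 4·x - 6·y + 1], [2·x·y - 4·y + 2, x^2 - 4·x - 2]].
At the point, J = [[18.0000, -14.5000], [-7.0000, -3.7500]] (det J = -169.0000).
Solving J·Δ = −F gives Δ = (-0.5799, -1.6509).
Then the next iterate is (x, y)₁ = (-0.0799, 1.3491).
Round to (-0.0799, 1.3491) and repeat: F = (-1.525059, -2.418215), J = [[4.965228, -7.401432], [-3.611986, -1.674016]].
Δ = (-0.4379, -0.4998), so (x, y)₂ = (-0.5178, 0.8493).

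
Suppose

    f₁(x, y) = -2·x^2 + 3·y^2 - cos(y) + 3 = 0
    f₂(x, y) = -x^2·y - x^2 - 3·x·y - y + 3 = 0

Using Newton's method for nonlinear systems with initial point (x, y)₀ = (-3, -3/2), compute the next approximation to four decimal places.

At (-3, -3/2): F = (-8.320737, -4.5000).
Jacobian J = [[-4·x, 6·y + sin(y)], [-2·x·y - 2·x - 3·y, -x^2 - 3·x - 1]].
At the point, J = [[12.0000, -9.997495], [1.5000, -1.0000]] (det J = 2.996242).
Solving J·Δ = −F gives Δ = (12.2380, 13.8570).
Then the next iterate is (x, y)₁ = (9.2380, 12.3570).

(9.2380, 12.3570)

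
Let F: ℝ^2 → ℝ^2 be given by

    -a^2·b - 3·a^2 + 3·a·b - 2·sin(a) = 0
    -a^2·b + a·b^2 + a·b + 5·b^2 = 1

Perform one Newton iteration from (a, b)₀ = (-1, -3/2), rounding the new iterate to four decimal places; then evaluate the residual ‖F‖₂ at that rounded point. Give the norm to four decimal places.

2.7380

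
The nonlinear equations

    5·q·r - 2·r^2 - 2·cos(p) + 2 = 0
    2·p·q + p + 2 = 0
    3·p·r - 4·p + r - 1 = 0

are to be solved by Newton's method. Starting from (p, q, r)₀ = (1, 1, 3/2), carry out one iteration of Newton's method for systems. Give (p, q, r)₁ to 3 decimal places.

At (1, 1, 3/2): F = (3.91940, 5.000, 1.000).
Jacobian J = [[2·sin(p), 5·r, 5·q - 4·r], [2·q + 1, 2·p, 0], [3·r - 4, 0, 3·p + 1]].
At the point, J = [[1.68294, 7.500, -1.000], [3.000, 2.000, 0.000], [0.500, 0.000, 4.000]] (det J = -75.53646).
Solving J·Δ = −F gives Δ = (-1.544, -0.184, -0.057).
Then the next iterate is (p, q, r)₁ = (-0.544, 0.816, 1.443).

(-0.544, 0.816, 1.443)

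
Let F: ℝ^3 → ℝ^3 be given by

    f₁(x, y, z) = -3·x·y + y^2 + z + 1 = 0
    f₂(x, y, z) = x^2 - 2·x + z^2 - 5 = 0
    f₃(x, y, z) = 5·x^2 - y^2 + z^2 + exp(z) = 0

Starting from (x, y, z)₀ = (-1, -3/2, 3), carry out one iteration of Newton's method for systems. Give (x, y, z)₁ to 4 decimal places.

(-1.1129, -1.6893, 1.7581)

At (-1, -3/2, 3): F = (1.7500, 7.0000, 31.835537).
Jacobian J = [[-3·y, -3·x + 2·y, 1], [2·x - 2, 0, 2·z], [10·x, -2·y, 2·z + exp(z)]].
At the point, J = [[4.5000, 0.0000, 1.0000], [-4.0000, 0.0000, 6.0000], [-10.0000, 3.0000, 26.085537]] (det J = -93.0000).
Solving J·Δ = −F gives Δ = (-0.1129, -0.1893, -1.2419).
Then the next iterate is (x, y, z)₁ = (-1.1129, -1.6893, 1.7581).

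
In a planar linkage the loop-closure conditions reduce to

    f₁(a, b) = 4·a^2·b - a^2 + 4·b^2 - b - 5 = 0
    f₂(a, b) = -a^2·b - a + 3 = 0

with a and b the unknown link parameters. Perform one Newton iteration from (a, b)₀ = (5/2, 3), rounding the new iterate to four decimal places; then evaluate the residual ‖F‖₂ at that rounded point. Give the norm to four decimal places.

25.8404

At (5/2, 3): F = (96.7500, -18.2500).
Jacobian J = [[8·a·b - 2·a, 4·a^2 + 8·b - 1], [-2·a·b - 1, -a^2]].
At the point, J = [[55.0000, 48.0000], [-16.0000, -6.2500]] (det J = 424.2500).
Solving J·Δ = −F gives Δ = (-0.6395, -1.2829).
Then the next iterate is (a, b)₁ = (1.8605, 1.7171).
Re-evaluating at (1.8605, 1.7171): F = (25.389863, -4.804173), so ‖F‖₂ = 25.8404.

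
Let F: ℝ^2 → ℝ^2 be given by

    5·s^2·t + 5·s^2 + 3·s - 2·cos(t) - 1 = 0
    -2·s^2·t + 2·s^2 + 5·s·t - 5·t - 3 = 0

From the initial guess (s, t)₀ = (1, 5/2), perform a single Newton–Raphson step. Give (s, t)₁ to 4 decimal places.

(0.9568, -0.6404)

At (1, 5/2): F = (21.102287, -6.0000).
Jacobian J = [[10·s·t + 10·s + 3, 5·s^2 + 2·sin(t)], [-4·s·t + 4·s + 5·t, -2·s^2 + 5·s - 5]].
At the point, J = [[38.0000, 6.196944], [6.5000, -2.0000]] (det J = -116.280138).
Solving J·Δ = −F gives Δ = (-0.0432, -3.1404).
Then the next iterate is (s, t)₁ = (0.9568, -0.6404).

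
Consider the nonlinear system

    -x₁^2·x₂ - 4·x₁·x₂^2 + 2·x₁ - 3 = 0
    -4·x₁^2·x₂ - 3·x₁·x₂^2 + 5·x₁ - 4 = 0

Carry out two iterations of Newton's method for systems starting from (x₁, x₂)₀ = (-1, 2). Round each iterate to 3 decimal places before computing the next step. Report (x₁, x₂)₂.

(0.205, 2.943)

At (-1, 2): F = (9.000, -5.000).
Jacobian J = [[-2·x₁·x₂ - 4·x₂^2 + 2, -x₁^2 - 8·x₁·x₂], [-8·x₁·x₂ - 3·x₂^2 + 5, -4·x₁^2 - 6·x₁·x₂]].
At the point, J = [[-10.000, 15.000], [9.000, 8.000]] (det J = -215.000).
Solving J·Δ = −F gives Δ = (0.684, -0.144).
Then the next iterate is (x₁, x₂)₁ = (-0.316, 1.856).
Round to (-0.316, 1.856) and repeat: F = (0.53681, -3.05572), J = [[-10.60595, 4.59211], [-0.64224, 3.11955]].
Δ = (0.521, 1.087), so (x₁, x₂)₂ = (0.205, 2.943).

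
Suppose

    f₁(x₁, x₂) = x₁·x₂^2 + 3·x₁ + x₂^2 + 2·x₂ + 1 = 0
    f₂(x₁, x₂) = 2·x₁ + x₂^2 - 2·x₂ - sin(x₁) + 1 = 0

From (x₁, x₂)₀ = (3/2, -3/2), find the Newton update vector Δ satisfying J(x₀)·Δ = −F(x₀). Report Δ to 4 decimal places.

(0.3046, 1.7680)

At (3/2, -3/2): F = (8.1250, 8.252505).
Jacobian J = [[x₂^2 + 3, 2·x₁·x₂ + 2·x₂ + 2], [-cos(x₁) + 2, 2·x₂ - 2]].
At the point, J = [[5.2500, -5.5000], [1.929263, -5.0000]] (det J = -15.639055).
Solving J·Δ = −F gives Δ = (0.3046, 1.7680).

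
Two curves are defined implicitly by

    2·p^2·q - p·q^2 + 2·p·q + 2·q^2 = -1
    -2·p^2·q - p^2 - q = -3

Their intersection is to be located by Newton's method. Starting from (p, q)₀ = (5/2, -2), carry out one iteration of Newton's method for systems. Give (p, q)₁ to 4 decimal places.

(2.2325, -0.5380)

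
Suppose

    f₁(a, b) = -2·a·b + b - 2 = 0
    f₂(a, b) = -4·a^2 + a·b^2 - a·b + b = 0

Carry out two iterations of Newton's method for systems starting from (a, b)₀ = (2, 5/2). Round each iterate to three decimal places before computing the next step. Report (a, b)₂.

(0.038, 0.018)

At (2, 5/2): F = (-9.500, -6.000).
Jacobian J = [[-2·b, -2·a + 1], [-8·a + b^2 - b, 2·a·b - a + 1]].
At the point, J = [[-5.000, -3.000], [-12.250, 9.000]] (det J = -81.750).
Solving J·Δ = −F gives Δ = (-1.266, -1.057).
Then the next iterate is (a, b)₁ = (0.734, 1.443).
Round to (0.734, 1.443) and repeat: F = (-2.67532, -0.24282), J = [[-2.886, -0.468], [-5.23275, 2.38432]].
Δ = (-0.696, -1.425), so (a, b)₂ = (0.038, 0.018).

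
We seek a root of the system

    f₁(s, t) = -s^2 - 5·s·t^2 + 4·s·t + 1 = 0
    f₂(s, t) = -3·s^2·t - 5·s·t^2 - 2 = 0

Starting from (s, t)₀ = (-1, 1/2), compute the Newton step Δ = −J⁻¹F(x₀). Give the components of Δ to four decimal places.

(-0.2000, 1.3000)

At (-1, 1/2): F = (-0.7500, -2.2500).
Jacobian J = [[-2·s - 5·t^2 + 4·t, -10·s·t + 4·s], [-6·s·t - 5·t^2, -3·s^2 - 10·s·t]].
At the point, J = [[2.7500, 1.0000], [1.7500, 2.0000]] (det J = 3.7500).
Solving J·Δ = −F gives Δ = (-0.2000, 1.3000).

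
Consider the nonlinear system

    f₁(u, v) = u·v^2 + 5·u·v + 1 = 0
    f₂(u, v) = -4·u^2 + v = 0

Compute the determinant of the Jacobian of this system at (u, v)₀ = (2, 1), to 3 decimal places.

230.000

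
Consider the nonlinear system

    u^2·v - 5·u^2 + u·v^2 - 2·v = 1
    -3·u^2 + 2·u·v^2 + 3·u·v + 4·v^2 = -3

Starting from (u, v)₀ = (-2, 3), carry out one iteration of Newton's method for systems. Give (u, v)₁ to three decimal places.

At (-2, 3): F = (-33.000, -27.000).
Jacobian J = [[2·u·v - 10·u + v^2, u^2 + 2·u·v - 2], [-6·u + 2·v^2 + 3·v, 4·u·v + 3·u + 8·v]].
At the point, J = [[17.000, -10.000], [39.000, -6.000]] (det J = 288.000).
Solving J·Δ = −F gives Δ = (0.250, -2.875).
Then the next iterate is (u, v)₁ = (-1.750, 0.125).

(-1.750, 0.125)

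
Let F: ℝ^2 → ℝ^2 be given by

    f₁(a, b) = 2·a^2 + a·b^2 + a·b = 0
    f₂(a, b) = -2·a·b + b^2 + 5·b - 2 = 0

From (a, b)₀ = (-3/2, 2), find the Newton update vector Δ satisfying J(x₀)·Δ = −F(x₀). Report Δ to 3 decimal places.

At (-3/2, 2): F = (-4.500, 18.000).
Jacobian J = [[4·a + b^2 + b, 2·a·b + a], [-2·b, -2·a + 2·b + 5]].
At the point, J = [[0.000, -7.500], [-4.000, 12.000]] (det J = -30.000).
Solving J·Δ = −F gives Δ = (2.700, -0.600).

(2.700, -0.600)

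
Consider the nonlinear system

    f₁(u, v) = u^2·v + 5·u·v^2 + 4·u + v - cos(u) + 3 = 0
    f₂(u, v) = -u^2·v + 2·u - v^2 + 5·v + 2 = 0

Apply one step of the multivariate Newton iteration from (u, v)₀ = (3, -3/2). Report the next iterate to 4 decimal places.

At (3, -3/2): F = (34.739992, 11.7500).
Jacobian J = [[2·u·v + 5·v^2 + sin(u) + 4, u^2 + 10·u·v + 1], [-2·u·v + 2, -u^2 - 2·v + 5]].
At the point, J = [[6.391120, -35.0000], [11.0000, -1.0000]] (det J = 378.608880).
Solving J·Δ = −F gives Δ = (-0.9945, 0.8110).
Then the next iterate is (u, v)₁ = (2.0055, -0.6890).

(2.0055, -0.6890)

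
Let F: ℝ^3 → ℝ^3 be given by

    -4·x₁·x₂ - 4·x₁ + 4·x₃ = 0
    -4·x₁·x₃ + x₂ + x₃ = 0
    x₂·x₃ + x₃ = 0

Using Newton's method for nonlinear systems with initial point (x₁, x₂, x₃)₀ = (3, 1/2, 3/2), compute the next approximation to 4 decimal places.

(1.7619, -0.1607, 0.6607)

At (3, 1/2, 3/2): F = (-12.0000, -16.0000, 2.2500).
Jacobian J = [[-4·x₂ - 4, -4·x₁, 4], [-4·x₃, 1, -4·x₁ + 1], [0, x₃, x₂ + 1]].
At the point, J = [[-6.0000, -12.0000, 4.0000], [-6.0000, 1.0000, -11.0000], [0.0000, 1.5000, 1.5000]] (det J = -252.0000).
Solving J·Δ = −F gives Δ = (-1.2381, -0.6607, -0.8393).
Then the next iterate is (x₁, x₂, x₃)₁ = (1.7619, -0.1607, 0.6607).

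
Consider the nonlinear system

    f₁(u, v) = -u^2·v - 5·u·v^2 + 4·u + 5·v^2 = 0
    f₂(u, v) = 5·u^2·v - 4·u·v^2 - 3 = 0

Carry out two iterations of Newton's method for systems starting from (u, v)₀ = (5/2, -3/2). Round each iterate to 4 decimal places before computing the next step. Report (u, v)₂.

(0.9040, -0.1709)

At (5/2, -3/2): F = (2.5000, -72.3750).
Jacobian J = [[-2·u·v - 5·v^2 + 4, -u^2 - 10·u·v + 10·v], [10·u·v - 4·v^2, 5·u^2 - 8·u·v]].
At the point, J = [[0.2500, 16.2500], [-46.5000, 61.2500]] (det J = 770.9375).
Solving J·Δ = −F gives Δ = (-1.7242, -0.1273).
Then the next iterate is (u, v)₁ = (0.7758, -1.6273).
Round to (0.7758, -1.6273) and repeat: F = (7.051142, -16.114680), J = [[-6.715608, -4.250272], [-23.217015, 13.109003]].
Δ = (0.1282, 1.4564), so (u, v)₂ = (0.9040, -0.1709).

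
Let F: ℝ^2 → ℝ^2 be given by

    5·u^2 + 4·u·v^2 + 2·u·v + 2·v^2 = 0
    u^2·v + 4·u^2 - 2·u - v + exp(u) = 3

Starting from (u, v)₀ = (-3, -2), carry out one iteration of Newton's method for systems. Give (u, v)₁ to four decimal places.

At (-3, -2): F = (17.0000, 23.049787).
Jacobian J = [[10·u + 4·v^2 + 2·v, 8·u·v + 2·u + 4·v], [2·u·v + 8·u + exp(u) - 2, u^2 - 1]].
At the point, J = [[-18.0000, 34.0000], [-13.950213, 8.0000]] (det J = 330.307240).
Solving J·Δ = −F gives Δ = (1.9609, 0.5381).
Then the next iterate is (u, v)₁ = (-1.0391, -1.4619).

(-1.0391, -1.4619)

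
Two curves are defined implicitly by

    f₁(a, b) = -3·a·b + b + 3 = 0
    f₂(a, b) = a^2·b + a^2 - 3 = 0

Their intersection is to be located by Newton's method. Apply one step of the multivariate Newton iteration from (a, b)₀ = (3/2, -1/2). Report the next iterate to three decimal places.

(1.022, 0.652)

At (3/2, -1/2): F = (4.750, -1.875).
Jacobian J = [[-3·b, -3·a + 1], [2·a·b + 2·a, a^2]].
At the point, J = [[1.500, -3.500], [1.500, 2.250]] (det J = 8.625).
Solving J·Δ = −F gives Δ = (-0.478, 1.152).
Then the next iterate is (a, b)₁ = (1.022, 0.652).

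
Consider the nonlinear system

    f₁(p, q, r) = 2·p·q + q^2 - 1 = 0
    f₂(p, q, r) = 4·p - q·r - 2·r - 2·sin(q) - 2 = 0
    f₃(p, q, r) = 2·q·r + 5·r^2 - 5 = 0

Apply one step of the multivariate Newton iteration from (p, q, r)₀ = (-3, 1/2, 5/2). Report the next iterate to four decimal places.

(1.8114, 0.7123, 1.3534)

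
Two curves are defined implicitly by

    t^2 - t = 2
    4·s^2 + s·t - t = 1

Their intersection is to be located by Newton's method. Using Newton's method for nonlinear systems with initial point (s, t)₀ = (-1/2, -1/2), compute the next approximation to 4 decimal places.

(-0.1250, -1.1250)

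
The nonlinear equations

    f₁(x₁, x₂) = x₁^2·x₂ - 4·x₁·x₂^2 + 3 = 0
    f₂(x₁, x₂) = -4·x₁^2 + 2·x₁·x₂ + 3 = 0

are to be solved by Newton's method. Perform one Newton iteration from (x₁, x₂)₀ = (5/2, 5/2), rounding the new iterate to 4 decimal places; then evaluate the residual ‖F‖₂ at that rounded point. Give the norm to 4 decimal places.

12.3525

At (5/2, 5/2): F = (-43.8750, -9.5000).
Jacobian J = [[2·x₁·x₂ - 4·x₂^2, x₁^2 - 8·x₁·x₂], [-8·x₁ + 2·x₂, 2·x₁]].
At the point, J = [[-12.5000, -43.7500], [-15.0000, 5.0000]] (det J = -718.7500).
Solving J·Δ = −F gives Δ = (-0.8835, -0.7504).
Then the next iterate is (x₁, x₂)₁ = (1.6165, 1.7496).
Re-evaluating at (1.6165, 1.7496): F = (-12.221242, -1.795832), so ‖F‖₂ = 12.3525.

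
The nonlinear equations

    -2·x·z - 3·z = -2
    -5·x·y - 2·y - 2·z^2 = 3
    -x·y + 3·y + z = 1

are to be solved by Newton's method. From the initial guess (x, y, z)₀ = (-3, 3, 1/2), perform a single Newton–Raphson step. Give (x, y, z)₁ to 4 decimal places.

At (-3, 3, 1/2): F = (3.5000, 35.5000, 17.5000).
Jacobian J = [[-2·z, 0, -2·x - 3], [-5·y, -5·x - 2, -4·z], [-y, -x + 3, 1]].
At the point, J = [[-1.0000, 0.0000, 3.0000], [-15.0000, 13.0000, -2.0000], [-3.0000, 6.0000, 1.0000]] (det J = -178.0000).
Solving J·Δ = −F gives Δ = (0.2472, -2.6124, -1.0843).
Then the next iterate is (x, y, z)₁ = (-2.7528, 0.3876, -0.5843).

(-2.7528, 0.3876, -0.5843)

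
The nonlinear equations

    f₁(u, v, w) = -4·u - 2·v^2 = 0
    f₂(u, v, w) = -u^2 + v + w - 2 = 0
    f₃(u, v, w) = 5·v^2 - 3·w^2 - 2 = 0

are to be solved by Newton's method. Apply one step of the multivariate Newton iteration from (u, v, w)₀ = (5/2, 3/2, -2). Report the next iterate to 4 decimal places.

At (5/2, 3/2, -2): F = (-14.5000, -8.7500, -2.7500).
Jacobian J = [[-4, -4·v, 0], [-2·u, 1, 1], [0, 10·v, -6·w]].
At the point, J = [[-4.0000, -6.0000, 0.0000], [-5.0000, 1.0000, 1.0000], [0.0000, 15.0000, 12.0000]] (det J = -348.0000).
Solving J·Δ = −F gives Δ = (-1.6379, -1.3247, 1.8851).
Then the next iterate is (u, v, w)₁ = (0.8621, 0.1753, -0.1149).

(0.8621, 0.1753, -0.1149)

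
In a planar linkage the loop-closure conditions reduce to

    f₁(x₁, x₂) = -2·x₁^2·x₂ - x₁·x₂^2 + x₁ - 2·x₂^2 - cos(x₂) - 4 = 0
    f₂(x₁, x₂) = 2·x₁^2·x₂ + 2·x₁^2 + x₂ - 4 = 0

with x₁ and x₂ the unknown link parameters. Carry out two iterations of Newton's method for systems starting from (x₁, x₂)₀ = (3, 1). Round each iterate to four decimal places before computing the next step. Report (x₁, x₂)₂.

At (3, 1): F = (-24.540302, 33.0000).
Jacobian J = [[-4·x₁·x₂ - x₂^2 + 1, -2·x₁^2 - 2·x₁·x₂ - 4·x₂ + sin(x₂)], [4·x₁·x₂ + 4·x₁, 2·x₁^2 + 1]].
At the point, J = [[-12.0000, -27.158529], [24.0000, 19.0000]] (det J = 423.804696).
Solving J·Δ = −F gives Δ = (-1.0145, -0.4553).
Then the next iterate is (x₁, x₂)₁ = (1.9855, 0.5447).
Round to (1.9855, 0.5447) and repeat: F = (-8.346917, 8.723764), J = [[-3.622705, -11.708063], [12.268007, 8.884421]].
Δ = (-0.2511, -0.6352), so (x₁, x₂)₂ = (1.7344, -0.0905).

(1.7344, -0.0905)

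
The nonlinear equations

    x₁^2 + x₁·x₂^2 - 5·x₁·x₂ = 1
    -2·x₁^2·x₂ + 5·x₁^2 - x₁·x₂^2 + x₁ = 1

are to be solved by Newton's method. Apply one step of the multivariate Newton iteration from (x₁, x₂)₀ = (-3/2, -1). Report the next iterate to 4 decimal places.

(-1.0114, -0.4015)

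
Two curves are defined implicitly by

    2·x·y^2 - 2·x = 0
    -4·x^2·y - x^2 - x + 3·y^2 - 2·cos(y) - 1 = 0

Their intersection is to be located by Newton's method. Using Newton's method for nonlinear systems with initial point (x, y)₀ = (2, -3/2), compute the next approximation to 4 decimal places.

At (2, -3/2): F = (5.0000, 23.608526).
Jacobian J = [[2·y^2 - 2, 4·x·y], [-8·x·y - 2·x - 1, -4·x^2 + 6·y + 2·sin(y)]].
At the point, J = [[2.5000, -12.0000], [19.0000, -26.994990]] (det J = 160.512525).
Solving J·Δ = −F gives Δ = (-0.9241, 0.2241).
Then the next iterate is (x, y)₁ = (1.0759, -1.2759).

(1.0759, -1.2759)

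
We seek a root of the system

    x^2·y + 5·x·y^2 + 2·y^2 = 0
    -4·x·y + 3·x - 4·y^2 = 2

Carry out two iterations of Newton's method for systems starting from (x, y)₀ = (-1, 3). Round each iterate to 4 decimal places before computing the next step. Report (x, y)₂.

(-1.2359, 0.6388)

At (-1, 3): F = (-24.0000, -29.0000).
Jacobian J = [[2·x·y + 5·y^2, x^2 + 10·x·y + 4·y], [-4·y + 3, -4·x - 8·y]].
At the point, J = [[39.0000, -17.0000], [-9.0000, -20.0000]] (det J = -933.0000).
Solving J·Δ = −F gives Δ = (-0.0139, -1.4437).
Then the next iterate is (x, y)₁ = (-1.0139, 1.5563).
Round to (-1.0139, 1.5563) and repeat: F = (-5.834677, -8.418248), J = [[8.954483, -8.526132], [-3.2252, -8.3948]].
Δ = (-0.2220, -0.9175), so (x, y)₂ = (-1.2359, 0.6388).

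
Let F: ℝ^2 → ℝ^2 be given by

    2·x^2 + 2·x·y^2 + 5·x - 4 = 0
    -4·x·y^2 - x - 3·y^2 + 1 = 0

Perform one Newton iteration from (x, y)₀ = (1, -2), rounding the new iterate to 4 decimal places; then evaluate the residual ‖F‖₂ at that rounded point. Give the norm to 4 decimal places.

At (1, -2): F = (11.0000, -28.0000).
Jacobian J = [[4·x + 2·y^2 + 5, 4·x·y], [-4·y^2 - 1, -8·x·y - 6·y]].
At the point, J = [[17.0000, -8.0000], [-17.0000, 28.0000]] (det J = 340.0000).
Solving J·Δ = −F gives Δ = (-0.2471, 0.8500).
Then the next iterate is (x, y)₁ = (0.7529, -1.1500).
Re-evaluating at (0.7529, -1.1500): F = (2.889637, -7.703241), so ‖F‖₂ = 8.2274.

8.2274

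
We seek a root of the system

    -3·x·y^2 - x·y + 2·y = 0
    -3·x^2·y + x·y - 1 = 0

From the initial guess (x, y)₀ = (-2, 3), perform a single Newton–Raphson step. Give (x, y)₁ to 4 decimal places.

(-1.3018, 1.8737)

At (-2, 3): F = (66.0000, -43.0000).
Jacobian J = [[-3·y^2 - y, -6·x·y - x + 2], [-6·x·y + y, -3·x^2 + x]].
At the point, J = [[-30.0000, 40.0000], [39.0000, -14.0000]] (det J = -1140.0000).
Solving J·Δ = −F gives Δ = (0.6982, -1.1263).
Then the next iterate is (x, y)₁ = (-1.3018, 1.8737).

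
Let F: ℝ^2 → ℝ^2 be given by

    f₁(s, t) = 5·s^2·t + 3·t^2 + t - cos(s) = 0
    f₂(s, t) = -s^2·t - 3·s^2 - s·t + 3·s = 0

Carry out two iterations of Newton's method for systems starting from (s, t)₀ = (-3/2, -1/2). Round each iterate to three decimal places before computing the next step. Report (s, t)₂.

At (-3/2, -1/2): F = (-5.44574, -10.875).
Jacobian J = [[10·s·t + sin(s), 5·s^2 + 6·t + 1], [-2·s·t - 6·s - t + 3, -s^2 - s]].
At the point, J = [[6.50251, 9.250], [11.000, -0.750]] (det J = -106.62688).
Solving J·Δ = −F gives Δ = (0.982, -0.101).
Then the next iterate is (s, t)₁ = (-0.518, -0.601).
Round to (-0.518, -0.601) and repeat: F = (-1.19252, -2.50903), J = [[2.61804, -1.26438], [6.08636, 0.24968]].
Δ = (0.416, -0.083), so (s, t)₂ = (-0.102, -0.684).

(-0.102, -0.684)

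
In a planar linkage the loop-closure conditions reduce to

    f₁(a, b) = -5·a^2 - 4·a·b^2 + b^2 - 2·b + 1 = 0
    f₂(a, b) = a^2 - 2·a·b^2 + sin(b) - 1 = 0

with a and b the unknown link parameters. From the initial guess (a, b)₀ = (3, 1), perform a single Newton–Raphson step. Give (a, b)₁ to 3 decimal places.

(1.515, 0.729)

At (3, 1): F = (-57.000, 2.84147).
Jacobian J = [[-10·a - 4·b^2, -8·a·b + 2·b - 2], [2·a - 2·b^2, -4·a·b + cos(b)]].
At the point, J = [[-34.000, -24.000], [4.000, -11.45970]] (det J = 485.62972).
Solving J·Δ = −F gives Δ = (-1.485, -0.271).
Then the next iterate is (a, b)₁ = (1.515, 0.729).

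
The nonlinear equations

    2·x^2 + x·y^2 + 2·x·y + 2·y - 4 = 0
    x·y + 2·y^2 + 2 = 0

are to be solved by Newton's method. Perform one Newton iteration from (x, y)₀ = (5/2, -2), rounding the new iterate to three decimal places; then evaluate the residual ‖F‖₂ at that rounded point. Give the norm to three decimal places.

At (5/2, -2): F = (4.500, 5.000).
Jacobian J = [[4·x + y^2 + 2·y, 2·x·y + 2·x + 2], [y, x + 4·y]].
At the point, J = [[10.000, -3.000], [-2.000, -5.500]] (det J = -61.000).
Solving J·Δ = −F gives Δ = (-0.160, 0.967).
Then the next iterate is (x, y)₁ = (2.340, -1.033).
Re-evaluating at (2.340, -1.033): F = (2.54775, 1.71696), so ‖F‖₂ = 3.072.

3.072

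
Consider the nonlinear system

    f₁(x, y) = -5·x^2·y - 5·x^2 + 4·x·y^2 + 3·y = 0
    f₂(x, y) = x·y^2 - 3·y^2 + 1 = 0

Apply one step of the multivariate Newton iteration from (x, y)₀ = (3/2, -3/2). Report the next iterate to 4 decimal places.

(1.4740, -0.9592)

At (3/2, -3/2): F = (14.6250, -2.3750).
Jacobian J = [[-10·x·y - 10·x + 4·y^2, -5·x^2 + 8·x·y + 3], [y^2, 2·x·y - 6·y]].
At the point, J = [[16.5000, -26.2500], [2.2500, 4.5000]] (det J = 133.3125).
Solving J·Δ = −F gives Δ = (-0.0260, 0.5408).
Then the next iterate is (x, y)₁ = (1.4740, -0.9592).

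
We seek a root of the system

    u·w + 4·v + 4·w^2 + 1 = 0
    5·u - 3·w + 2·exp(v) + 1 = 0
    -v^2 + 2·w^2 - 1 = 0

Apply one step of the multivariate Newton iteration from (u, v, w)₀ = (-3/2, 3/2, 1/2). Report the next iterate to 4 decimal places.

At (-3/2, 3/2, 1/2): F = (7.2500, 0.963378, -2.7500).
Jacobian J = [[w, 4, u + 8·w], [5, 2·exp(v), -3], [0, -2·v, 4·w]].
At the point, J = [[0.5000, 4.0000, 2.5000], [5.0000, 8.963378, -3.0000], [0.0000, -3.0000, 2.0000]] (det J = -73.036622).
Solving J·Δ = −F gives Δ = (1.9772, -1.5066, -0.8849).
Then the next iterate is (u, v, w)₁ = (0.4772, -0.0066, -0.3849).

(0.4772, -0.0066, -0.3849)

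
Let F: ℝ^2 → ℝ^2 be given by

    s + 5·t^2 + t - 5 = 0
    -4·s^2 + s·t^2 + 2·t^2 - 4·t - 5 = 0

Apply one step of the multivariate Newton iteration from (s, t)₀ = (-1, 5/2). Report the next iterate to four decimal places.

(-0.0277, 1.3953)

At (-1, 5/2): F = (27.7500, -12.7500).
Jacobian J = [[1, 10·t + 1], [-8·s + t^2, 2·s·t + 4·t - 4]].
At the point, J = [[1.0000, 26.0000], [14.2500, 1.0000]] (det J = -369.5000).
Solving J·Δ = −F gives Δ = (0.9723, -1.1047).
Then the next iterate is (s, t)₁ = (-0.0277, 1.3953).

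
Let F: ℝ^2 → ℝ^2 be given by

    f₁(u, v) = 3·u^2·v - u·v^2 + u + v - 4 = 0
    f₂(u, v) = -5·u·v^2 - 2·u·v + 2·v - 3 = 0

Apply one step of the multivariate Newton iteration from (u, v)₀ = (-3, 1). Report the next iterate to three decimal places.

(-2.480, 0.570)

At (-3, 1): F = (24.000, 20.000).
Jacobian J = [[6·u·v - v^2 + 1, 3·u^2 - 2·u·v + 1], [-5·v^2 - 2·v, -10·u·v - 2·u + 2]].
At the point, J = [[-18.000, 34.000], [-7.000, 38.000]] (det J = -446.000).
Solving J·Δ = −F gives Δ = (0.520, -0.430).
Then the next iterate is (u, v)₁ = (-2.480, 0.570).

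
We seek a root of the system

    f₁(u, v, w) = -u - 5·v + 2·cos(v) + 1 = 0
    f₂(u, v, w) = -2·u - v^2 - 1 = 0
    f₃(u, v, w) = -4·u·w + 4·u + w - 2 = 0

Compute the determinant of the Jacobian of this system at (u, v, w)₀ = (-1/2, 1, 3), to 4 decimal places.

-34.0977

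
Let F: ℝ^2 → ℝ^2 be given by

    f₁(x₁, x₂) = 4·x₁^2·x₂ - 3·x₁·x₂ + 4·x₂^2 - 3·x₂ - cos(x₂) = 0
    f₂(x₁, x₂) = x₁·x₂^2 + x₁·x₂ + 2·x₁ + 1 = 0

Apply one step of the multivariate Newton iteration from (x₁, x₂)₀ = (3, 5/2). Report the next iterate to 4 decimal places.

At (3, 5/2): F = (85.801144, 33.2500).
Jacobian J = [[8·x₁·x₂ - 3·x₂, 4·x₁^2 - 3·x₁ + 8·x₂ + sin(x₂) - 3], [x₂^2 + x₂ + 2, 2·x₁·x₂ + x₁]].
At the point, J = [[52.5000, 44.598472], [10.7500, 18.0000]] (det J = 465.566424).
Solving J·Δ = −F gives Δ = (-0.1321, -1.7683).
Then the next iterate is (x₁, x₂)₁ = (2.8679, 0.7317).

(2.8679, 0.7317)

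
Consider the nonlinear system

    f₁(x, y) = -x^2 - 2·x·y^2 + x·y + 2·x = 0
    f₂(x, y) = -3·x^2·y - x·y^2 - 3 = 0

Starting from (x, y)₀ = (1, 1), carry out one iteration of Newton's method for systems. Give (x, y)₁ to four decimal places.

At (1, 1): F = (0.0000, -7.0000).
Jacobian J = [[-2·x - 2·y^2 + y + 2, -4·x·y + x], [-6·x·y - y^2, -3·x^2 - 2·x·y]].
At the point, J = [[-1.0000, -3.0000], [-7.0000, -5.0000]] (det J = -16.0000).
Solving J·Δ = −F gives Δ = (-1.3125, 0.4375).
Then the next iterate is (x, y)₁ = (-0.3125, 1.4375).

(-0.3125, 1.4375)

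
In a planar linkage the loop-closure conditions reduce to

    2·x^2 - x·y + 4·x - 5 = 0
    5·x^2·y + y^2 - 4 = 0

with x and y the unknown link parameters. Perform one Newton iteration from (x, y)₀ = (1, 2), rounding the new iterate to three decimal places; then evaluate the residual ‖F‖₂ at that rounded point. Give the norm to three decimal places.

1.312

At (1, 2): F = (-1.000, 10.000).
Jacobian J = [[4·x - y + 4, -x], [10·x·y, 5·x^2 + 2·y]].
At the point, J = [[6.000, -1.000], [20.000, 9.000]] (det J = 74.000).
Solving J·Δ = −F gives Δ = (-0.014, -1.081).
Then the next iterate is (x, y)₁ = (0.986, 0.919).
Re-evaluating at (0.986, 0.919): F = (-0.01774, 1.31180), so ‖F‖₂ = 1.312.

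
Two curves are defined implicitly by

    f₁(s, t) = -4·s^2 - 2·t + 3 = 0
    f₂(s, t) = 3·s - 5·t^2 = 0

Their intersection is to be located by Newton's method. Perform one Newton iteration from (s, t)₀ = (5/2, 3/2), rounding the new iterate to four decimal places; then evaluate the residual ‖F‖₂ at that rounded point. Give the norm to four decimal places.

5.8930

At (5/2, 3/2): F = (-25.0000, -3.7500).
Jacobian J = [[-8·s, -2], [3, -10·t]].
At the point, J = [[-20.0000, -2.0000], [3.0000, -15.0000]] (det J = 306.0000).
Solving J·Δ = −F gives Δ = (-1.2010, -0.4902).
Then the next iterate is (s, t)₁ = (1.2990, 1.0098).
Re-evaluating at (1.2990, 1.0098): F = (-5.769204, -1.201480), so ‖F‖₂ = 5.8930.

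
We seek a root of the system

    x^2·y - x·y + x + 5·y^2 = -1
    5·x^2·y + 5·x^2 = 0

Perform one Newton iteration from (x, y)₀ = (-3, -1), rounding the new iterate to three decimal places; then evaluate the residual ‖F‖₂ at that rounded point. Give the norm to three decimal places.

1.266

At (-3, -1): F = (-9.000, 0.000).
Jacobian J = [[2·x·y - y + 1, x^2 - x + 10·y], [10·x·y + 10·x, 5·x^2]].
At the point, J = [[8.000, 2.000], [0.000, 45.000]] (det J = 360.000).
Solving J·Δ = −F gives Δ = (1.125, 0.000).
Then the next iterate is (x, y)₁ = (-1.875, -1.000).
Re-evaluating at (-1.875, -1.000): F = (-1.26562, 0.000), so ‖F‖₂ = 1.266.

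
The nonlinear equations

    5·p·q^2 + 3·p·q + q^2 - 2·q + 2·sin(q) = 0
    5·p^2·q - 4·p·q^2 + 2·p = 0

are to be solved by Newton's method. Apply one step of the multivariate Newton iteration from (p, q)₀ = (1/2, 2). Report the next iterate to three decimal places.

(0.155, 1.538)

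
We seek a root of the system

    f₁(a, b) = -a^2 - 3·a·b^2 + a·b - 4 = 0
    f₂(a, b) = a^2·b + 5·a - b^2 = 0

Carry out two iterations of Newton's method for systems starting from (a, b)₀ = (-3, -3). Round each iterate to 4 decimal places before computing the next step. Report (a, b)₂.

At (-3, -3): F = (77.0000, -51.0000).
Jacobian J = [[-2·a - 3·b^2 + b, -6·a·b + a], [2·a·b + 5, a^2 - 2·b]].
At the point, J = [[-24.0000, -57.0000], [23.0000, 15.0000]] (det J = 951.0000).
Solving J·Δ = −F gives Δ = (1.8423, 0.5752).
Then the next iterate is (a, b)₁ = (-1.1577, -2.4248).
Round to (-1.1577, -2.4248) and repeat: F = (17.887552, -14.918040), J = [[-17.748365, -18.000846], [10.614382, 6.189869]].
Δ = (1.9434, -0.9224), so (a, b)₂ = (0.7857, -3.3472).

(0.7857, -3.3472)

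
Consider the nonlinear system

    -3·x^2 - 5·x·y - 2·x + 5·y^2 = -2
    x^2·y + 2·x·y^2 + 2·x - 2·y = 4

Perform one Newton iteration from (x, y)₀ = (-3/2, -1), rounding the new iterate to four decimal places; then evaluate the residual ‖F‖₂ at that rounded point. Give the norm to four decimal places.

6.0191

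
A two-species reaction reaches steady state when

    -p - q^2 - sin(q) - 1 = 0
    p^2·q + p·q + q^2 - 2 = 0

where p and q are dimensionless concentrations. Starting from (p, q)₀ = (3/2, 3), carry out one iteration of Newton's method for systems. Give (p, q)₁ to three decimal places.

(1.938, 0.589)

At (3/2, 3): F = (-11.64112, 18.250).
Jacobian J = [[-1, -2·q - cos(q)], [2·p·q + q, p^2 + p + 2·q]].
At the point, J = [[-1.000, -5.01001], [12.000, 9.750]] (det J = 50.37009).
Solving J·Δ = −F gives Δ = (0.438, -2.411).
Then the next iterate is (p, q)₁ = (1.938, 0.589).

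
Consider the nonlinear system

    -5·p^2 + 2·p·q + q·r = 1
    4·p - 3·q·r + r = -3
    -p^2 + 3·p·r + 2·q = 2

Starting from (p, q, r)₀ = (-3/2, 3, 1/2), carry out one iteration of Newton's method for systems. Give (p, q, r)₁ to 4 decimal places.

(-0.7508, 1.1984, 0.3374)

At (-3/2, 3, 1/2): F = (-19.7500, -7.0000, -0.5000).
Jacobian J = [[-10·p + 2·q, 2·p + r, q], [4, -3·r, -3·q + 1], [-2·p + 3·r, 2, 3·p]].
At the point, J = [[21.0000, -2.5000, 3.0000], [4.0000, -1.5000, -8.0000], [4.5000, 2.0000, -4.5000]] (det J = 567.0000).
Solving J·Δ = −F gives Δ = (0.7492, -1.8016, -0.1626).
Then the next iterate is (p, q, r)₁ = (-0.7508, 1.1984, 0.3374).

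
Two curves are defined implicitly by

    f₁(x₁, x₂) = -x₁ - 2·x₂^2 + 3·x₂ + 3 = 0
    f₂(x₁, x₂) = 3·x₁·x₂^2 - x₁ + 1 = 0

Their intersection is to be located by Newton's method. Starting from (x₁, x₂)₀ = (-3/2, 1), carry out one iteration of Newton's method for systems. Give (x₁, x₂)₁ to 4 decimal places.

(3.1818, 1.8182)

At (-3/2, 1): F = (5.5000, -2.0000).
Jacobian J = [[-1, -4·x₂ + 3], [3·x₂^2 - 1, 6·x₁·x₂]].
At the point, J = [[-1.0000, -1.0000], [2.0000, -9.0000]] (det J = 11.0000).
Solving J·Δ = −F gives Δ = (4.6818, 0.8182).
Then the next iterate is (x₁, x₂)₁ = (3.1818, 1.8182).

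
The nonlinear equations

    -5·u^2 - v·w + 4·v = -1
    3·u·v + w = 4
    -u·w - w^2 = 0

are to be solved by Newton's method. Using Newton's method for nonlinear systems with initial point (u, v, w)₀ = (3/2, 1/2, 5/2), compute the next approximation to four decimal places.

At (3/2, 1/2, 5/2): F = (-9.5000, 0.7500, -10.0000).
Jacobian J = [[-10·u, -w + 4, -v], [3·v, 3·u, 1], [-w, 0, -u - 2·w]].
At the point, J = [[-15.0000, 1.5000, -0.5000], [1.5000, 4.5000, 1.0000], [-2.5000, 0.0000, -6.5000]] (det J = 444.0000).
Solving J·Δ = −F gives Δ = (-0.5579, 0.3135, -1.3239).
Then the next iterate is (u, v, w)₁ = (0.9421, 0.8135, 1.1761).

(0.9421, 0.8135, 1.1761)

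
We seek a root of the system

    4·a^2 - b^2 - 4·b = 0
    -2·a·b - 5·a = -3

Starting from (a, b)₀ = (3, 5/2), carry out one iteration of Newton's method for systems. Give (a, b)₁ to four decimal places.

(1.4551, 0.5748)

At (3, 5/2): F = (19.7500, -27.0000).
Jacobian J = [[8·a, -2·b - 4], [-2·b - 5, -2·a]].
At the point, J = [[24.0000, -9.0000], [-10.0000, -6.0000]] (det J = -234.0000).
Solving J·Δ = −F gives Δ = (-1.5449, -1.9252).
Then the next iterate is (a, b)₁ = (1.4551, 0.5748).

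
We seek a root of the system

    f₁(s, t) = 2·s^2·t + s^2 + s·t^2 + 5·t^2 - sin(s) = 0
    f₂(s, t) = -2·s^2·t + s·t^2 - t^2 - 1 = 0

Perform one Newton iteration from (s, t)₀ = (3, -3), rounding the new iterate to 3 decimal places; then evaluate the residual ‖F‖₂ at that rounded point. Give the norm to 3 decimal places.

21.519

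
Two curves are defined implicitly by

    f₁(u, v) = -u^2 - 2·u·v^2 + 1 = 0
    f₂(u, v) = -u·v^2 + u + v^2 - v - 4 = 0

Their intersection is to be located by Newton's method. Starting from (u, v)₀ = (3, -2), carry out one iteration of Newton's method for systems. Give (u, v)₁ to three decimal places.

(0.846, -1.923)

At (3, -2): F = (-32.000, -7.000).
Jacobian J = [[-2·u - 2·v^2, -4·u·v], [-v^2 + 1, -2·u·v + 2·v - 1]].
At the point, J = [[-14.000, 24.000], [-3.000, 7.000]] (det J = -26.000).
Solving J·Δ = −F gives Δ = (-2.154, 0.077).
Then the next iterate is (u, v)₁ = (0.846, -1.923).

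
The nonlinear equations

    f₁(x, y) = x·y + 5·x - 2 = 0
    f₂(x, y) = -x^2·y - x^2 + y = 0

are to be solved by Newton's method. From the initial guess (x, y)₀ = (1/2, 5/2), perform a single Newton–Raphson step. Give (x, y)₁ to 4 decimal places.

(0.4322, 0.0169)

At (1/2, 5/2): F = (1.7500, 1.6250).
Jacobian J = [[y + 5, x], [-2·x·y - 2·x, -x^2 + 1]].
At the point, J = [[7.5000, 0.5000], [-3.5000, 0.7500]] (det J = 7.3750).
Solving J·Δ = −F gives Δ = (-0.0678, -2.4831).
Then the next iterate is (x, y)₁ = (0.4322, 0.0169).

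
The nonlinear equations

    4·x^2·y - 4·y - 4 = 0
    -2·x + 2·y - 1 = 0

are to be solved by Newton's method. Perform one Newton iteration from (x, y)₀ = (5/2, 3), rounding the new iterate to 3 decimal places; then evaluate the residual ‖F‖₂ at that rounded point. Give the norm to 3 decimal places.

At (5/2, 3): F = (59.000, 0.000).
Jacobian J = [[8·x·y, 4·x^2 - 4], [-2, 2]].
At the point, J = [[60.000, 21.000], [-2.000, 2.000]] (det J = 162.000).
Solving J·Δ = −F gives Δ = (-0.728, -0.728).
Then the next iterate is (x, y)₁ = (1.772, 2.272).
Re-evaluating at (1.772, 2.272): F = (15.44817, 0.000), so ‖F‖₂ = 15.448.

15.448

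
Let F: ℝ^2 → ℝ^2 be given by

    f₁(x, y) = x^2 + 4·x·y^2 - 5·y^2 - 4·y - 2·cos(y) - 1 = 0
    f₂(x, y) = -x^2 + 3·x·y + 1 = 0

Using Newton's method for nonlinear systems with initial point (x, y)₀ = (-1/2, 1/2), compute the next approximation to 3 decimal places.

(-0.874, -0.123)

At (-1/2, 1/2): F = (-6.25517, 0.000).
Jacobian J = [[2·x + 4·y^2, 8·x·y - 10·y + 2·sin(y) - 4], [-2·x + 3·y, 3·x]].
At the point, J = [[0.000, -10.04115], [2.500, -1.500]] (det J = 25.10287).
Solving J·Δ = −F gives Δ = (-0.374, -0.623).
Then the next iterate is (x, y)₁ = (-0.874, -0.123).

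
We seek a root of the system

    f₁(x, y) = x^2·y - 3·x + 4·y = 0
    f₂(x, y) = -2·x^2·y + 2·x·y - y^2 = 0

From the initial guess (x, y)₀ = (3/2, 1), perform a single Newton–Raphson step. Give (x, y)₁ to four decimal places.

(1.1200, 0.7200)

At (3/2, 1): F = (1.7500, -2.5000).
Jacobian J = [[2·x·y - 3, x^2 + 4], [-4·x·y + 2·y, -2·x^2 + 2·x - 2·y]].
At the point, J = [[0.0000, 6.2500], [-4.0000, -3.5000]] (det J = 25.0000).
Solving J·Δ = −F gives Δ = (-0.3800, -0.2800).
Then the next iterate is (x, y)₁ = (1.1200, 0.7200).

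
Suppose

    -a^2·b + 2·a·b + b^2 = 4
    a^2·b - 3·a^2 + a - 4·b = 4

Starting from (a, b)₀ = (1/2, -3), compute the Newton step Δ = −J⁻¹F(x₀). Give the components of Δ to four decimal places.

(1.7625, -0.4833)

At (1/2, -3): F = (2.7500, 7.0000).
Jacobian J = [[-2·a·b + 2·b, -a^2 + 2·a + 2·b], [2·a·b - 6·a + 1, a^2 - 4]].
At the point, J = [[-3.0000, -5.2500], [-5.0000, -3.7500]] (det J = -15.0000).
Solving J·Δ = −F gives Δ = (1.7625, -0.4833).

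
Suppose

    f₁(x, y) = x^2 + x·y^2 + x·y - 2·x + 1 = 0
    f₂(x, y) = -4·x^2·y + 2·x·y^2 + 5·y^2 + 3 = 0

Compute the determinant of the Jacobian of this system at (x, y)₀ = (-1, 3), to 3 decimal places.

J = [[2·x + y^2 + y - 2, 2·x·y + x], [-8·x·y + 2·y^2, -4·x^2 + 4·x·y + 10·y]].
At the point, J = [[8.000, -7.000], [42.000, 14.000]].
det J = 406.000.

406.000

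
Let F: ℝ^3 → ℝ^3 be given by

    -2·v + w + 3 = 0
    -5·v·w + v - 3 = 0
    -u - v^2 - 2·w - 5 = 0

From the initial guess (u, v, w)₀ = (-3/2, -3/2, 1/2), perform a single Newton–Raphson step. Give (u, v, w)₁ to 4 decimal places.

(1.0833, 2.1667, 1.3333)

At (-3/2, -3/2, 1/2): F = (6.5000, -0.7500, -6.7500).
Jacobian J = [[0, -2, 1], [0, -5·w + 1, -5·v], [-1, -2·v, -2]].
At the point, J = [[0.0000, -2.0000, 1.0000], [0.0000, -1.5000, 7.5000], [-1.0000, 3.0000, -2.0000]] (det J = 13.5000).
Solving J·Δ = −F gives Δ = (2.5833, 3.6667, 0.8333).
Then the next iterate is (u, v, w)₁ = (1.0833, 2.1667, 1.3333).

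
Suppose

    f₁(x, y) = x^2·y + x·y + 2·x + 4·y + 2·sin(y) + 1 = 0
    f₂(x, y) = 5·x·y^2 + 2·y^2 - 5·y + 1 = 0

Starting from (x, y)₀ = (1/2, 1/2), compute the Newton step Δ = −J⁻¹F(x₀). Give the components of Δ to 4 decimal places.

(-0.0236, -0.8090)

At (1/2, 1/2): F = (5.333851, -0.3750).
Jacobian J = [[2·x·y + y + 2, x^2 + x + 2·cos(y) + 4], [5·y^2, 10·x·y + 4·y - 5]].
At the point, J = [[3.0000, 6.505165], [1.2500, -0.5000]] (det J = -9.631456).
Solving J·Δ = −F gives Δ = (-0.0236, -0.8090).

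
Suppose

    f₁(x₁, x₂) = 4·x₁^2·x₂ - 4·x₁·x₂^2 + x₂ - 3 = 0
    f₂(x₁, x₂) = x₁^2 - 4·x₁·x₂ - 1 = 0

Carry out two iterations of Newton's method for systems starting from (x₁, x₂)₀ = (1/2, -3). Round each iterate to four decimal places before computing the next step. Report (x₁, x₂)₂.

(0.4528, 0.4573)

At (1/2, -3): F = (-27.0000, 5.2500).
Jacobian J = [[8·x₁·x₂ - 4·x₂^2, 4·x₁^2 - 8·x₁·x₂ + 1], [2·x₁ - 4·x₂, -4·x₁]].
At the point, J = [[-48.0000, 14.0000], [13.0000, -2.0000]] (det J = -86.0000).
Solving J·Δ = −F gives Δ = (-0.2267, 1.1512).
Then the next iterate is (x₁, x₂)₁ = (0.2733, -1.8488).
Round to (0.2733, -1.8488) and repeat: F = (-9.137794, 1.095801), J = [[-17.714462, 5.340988], [7.9418, -1.0932]].
Δ = (0.1795, 2.3061), so (x₁, x₂)₂ = (0.4528, 0.4573).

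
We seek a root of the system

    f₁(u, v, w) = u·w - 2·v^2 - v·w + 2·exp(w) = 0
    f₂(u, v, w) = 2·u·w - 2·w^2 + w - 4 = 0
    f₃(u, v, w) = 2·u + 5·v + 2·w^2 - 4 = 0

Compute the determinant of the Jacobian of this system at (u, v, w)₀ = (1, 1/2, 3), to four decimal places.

1805.1322

J = [[w, -4·v - w, u - v + 2·exp(w)], [2·w, 0, 2·u - 4·w + 1], [2, 5, 4·w]].
At the point, J = [[3.0000, -5.0000, 40.671074], [6.0000, 0.0000, -9.0000], [2.0000, 5.0000, 12.0000]].
det J = 1805.1322.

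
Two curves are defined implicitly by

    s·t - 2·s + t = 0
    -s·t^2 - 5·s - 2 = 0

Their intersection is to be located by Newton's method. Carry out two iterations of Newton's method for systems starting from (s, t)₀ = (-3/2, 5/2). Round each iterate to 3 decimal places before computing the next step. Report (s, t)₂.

(-3.116, 19.801)

At (-3/2, 5/2): F = (1.750, 14.875).
Jacobian J = [[t - 2, s + 1], [-t^2 - 5, -2·s·t]].
At the point, J = [[0.500, -0.500], [-11.250, 7.500]] (det J = -1.875).
Solving J·Δ = −F gives Δ = (10.967, 14.467).
Then the next iterate is (s, t)₁ = (9.467, 16.967).
Round to (9.467, 16.967) and repeat: F = (158.65959, -2774.68634), J = [[14.967, 10.467], [-292.87909, -321.25318]].
Δ = (-12.583, 2.834), so (s, t)₂ = (-3.116, 19.801).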